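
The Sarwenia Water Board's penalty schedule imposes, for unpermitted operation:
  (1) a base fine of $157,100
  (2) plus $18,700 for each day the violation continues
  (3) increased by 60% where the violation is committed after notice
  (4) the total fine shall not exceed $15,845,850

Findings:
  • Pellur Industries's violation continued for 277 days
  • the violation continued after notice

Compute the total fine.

Per-day component: 277 × $18,700 = $5,179,900
Base plus per-day: $157,100 + $5,179,900 = $5,337,000
Enhancement: 60% of $5,337,000 = $3,202,200
Enhanced fine: $5,337,000 + $3,202,200 = $8,539,200
Cap at $15,845,850: $8,539,200 is within the cap, no reduction.

$8,539,200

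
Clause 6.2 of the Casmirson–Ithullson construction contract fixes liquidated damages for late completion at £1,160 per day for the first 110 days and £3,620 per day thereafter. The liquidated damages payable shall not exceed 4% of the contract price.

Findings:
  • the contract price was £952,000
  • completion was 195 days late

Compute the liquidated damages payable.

£38,080

First 110 days: 110 × £1,160 = £127,600
Remaining days: (195 − 110) × £3,620 = £307,700
Accrued per-day damages: £127,600 + £307,700 = £435,300
Cap: 4% of £952,000 = £38,080
Cap at £38,080: £435,300 exceeds the cap → £38,080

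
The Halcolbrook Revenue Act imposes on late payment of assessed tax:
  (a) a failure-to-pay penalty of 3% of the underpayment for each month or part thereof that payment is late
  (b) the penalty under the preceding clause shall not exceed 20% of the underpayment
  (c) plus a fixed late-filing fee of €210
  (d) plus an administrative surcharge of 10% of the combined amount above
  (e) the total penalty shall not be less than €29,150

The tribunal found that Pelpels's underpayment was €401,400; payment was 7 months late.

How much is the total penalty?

€88,539

Accrued rate: 3% × 7 = 21%, capped at 20% → 20%
Failure-to-pay penalty: 20% of €401,400 = €80,280
Penalty before surcharge: €80,280 + €210 = €80,490
Administrative surcharge: 10% of €80,490 = €8,049
Total penalty: €80,490 + €8,049 = €88,539
Minimum €29,150: €88,539 meets the minimum, no increase.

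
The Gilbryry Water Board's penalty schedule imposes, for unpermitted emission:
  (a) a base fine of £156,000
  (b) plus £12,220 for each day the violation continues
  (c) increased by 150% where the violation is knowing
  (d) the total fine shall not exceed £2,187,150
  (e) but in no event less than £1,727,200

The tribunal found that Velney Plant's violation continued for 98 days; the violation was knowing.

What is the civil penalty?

£2,187,150

Per-day component: 98 × £12,220 = £1,197,560
Base plus per-day: £156,000 + £1,197,560 = £1,353,560
Enhancement: 150% of £1,353,560 = £2,030,340
Enhanced fine: £1,353,560 + £2,030,340 = £3,383,900
Cap at £2,187,150: £3,383,900 exceeds the cap → £2,187,150
Minimum £1,727,200: £2,187,150 meets the minimum, no increase.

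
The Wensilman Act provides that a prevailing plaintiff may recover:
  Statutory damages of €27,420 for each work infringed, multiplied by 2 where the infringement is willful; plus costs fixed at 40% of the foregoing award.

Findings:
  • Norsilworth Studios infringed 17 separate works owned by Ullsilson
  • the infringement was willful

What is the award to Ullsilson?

Statutory damages: 17 × €27,420 = €466,140
Doubled: 2 × €466,140 = €932,280
Costs: 40% of €932,280 = €372,912
Award plus costs: €932,280 + €372,912 = €1,305,192

€1,305,192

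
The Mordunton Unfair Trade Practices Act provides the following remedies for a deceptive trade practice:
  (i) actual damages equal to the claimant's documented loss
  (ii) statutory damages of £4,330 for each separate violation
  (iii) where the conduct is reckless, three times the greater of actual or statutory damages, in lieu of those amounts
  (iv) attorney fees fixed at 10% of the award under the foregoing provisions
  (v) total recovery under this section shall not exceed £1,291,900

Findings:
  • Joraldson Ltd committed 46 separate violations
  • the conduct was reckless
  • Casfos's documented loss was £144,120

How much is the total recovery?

Statutory damages: 46 × £4,330 = £199,180
Greater of actual damages (£144,120) or statutory damages (£199,180): £199,180
Trebled: 3 × £199,180 = £597,540
Attorney fees: 10% of £597,540 = £59,754
Total before cap: £597,540 + £59,754 = £657,294
Cap at £1,291,900: £657,294 is within the cap, no reduction.

Total recovery: £657,294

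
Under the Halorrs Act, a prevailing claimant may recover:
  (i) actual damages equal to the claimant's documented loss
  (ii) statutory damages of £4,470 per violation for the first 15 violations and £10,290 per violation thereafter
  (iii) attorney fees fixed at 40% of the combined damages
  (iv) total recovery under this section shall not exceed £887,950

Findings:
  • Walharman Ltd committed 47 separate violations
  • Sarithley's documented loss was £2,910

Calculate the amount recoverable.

£558,936

First 15 violations: 15 × £4,470 = £67,050
Remaining violations: (47 − 15) × £10,290 = £329,280
Statutory damages: £67,050 + £329,280 = £396,330
Combined damages: £2,910 + £396,330 = £399,240
Attorney fees: 40% of £399,240 = £159,696
Total before cap: £399,240 + £159,696 = £558,936
Cap at £887,950: £558,936 is within the cap, no reduction.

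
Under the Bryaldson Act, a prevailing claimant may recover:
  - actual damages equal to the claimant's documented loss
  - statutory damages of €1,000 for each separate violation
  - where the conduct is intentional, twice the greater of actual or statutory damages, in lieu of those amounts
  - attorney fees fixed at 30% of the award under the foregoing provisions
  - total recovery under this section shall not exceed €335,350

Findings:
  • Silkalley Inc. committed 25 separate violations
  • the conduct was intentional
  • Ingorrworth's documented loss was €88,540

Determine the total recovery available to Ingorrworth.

Statutory damages: 25 × €1,000 = €25,000
Greater of actual damages (€88,540) or statutory damages (€25,000): €88,540
Doubled: 2 × €88,540 = €177,080
Attorney fees: 30% of €177,080 = €53,124
Total before cap: €177,080 + €53,124 = €230,204
Cap at €335,350: €230,204 is within the cap, no reduction.

€230,204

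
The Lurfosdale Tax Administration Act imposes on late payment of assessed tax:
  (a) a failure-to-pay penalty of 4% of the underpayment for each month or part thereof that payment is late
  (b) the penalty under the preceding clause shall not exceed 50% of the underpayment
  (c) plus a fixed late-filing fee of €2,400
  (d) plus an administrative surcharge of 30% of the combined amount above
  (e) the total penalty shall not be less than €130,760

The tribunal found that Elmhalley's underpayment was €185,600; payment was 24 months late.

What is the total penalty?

Accrued rate: 4% × 24 = 96%, capped at 50% → 50%
Failure-to-pay penalty: 50% of €185,600 = €92,800
Penalty before surcharge: €92,800 + €2,400 = €95,200
Administrative surcharge: 30% of €95,200 = €28,560
Total penalty: €95,200 + €28,560 = €123,760
Minimum €130,760: €123,760 is below the minimum → €130,760

€130,760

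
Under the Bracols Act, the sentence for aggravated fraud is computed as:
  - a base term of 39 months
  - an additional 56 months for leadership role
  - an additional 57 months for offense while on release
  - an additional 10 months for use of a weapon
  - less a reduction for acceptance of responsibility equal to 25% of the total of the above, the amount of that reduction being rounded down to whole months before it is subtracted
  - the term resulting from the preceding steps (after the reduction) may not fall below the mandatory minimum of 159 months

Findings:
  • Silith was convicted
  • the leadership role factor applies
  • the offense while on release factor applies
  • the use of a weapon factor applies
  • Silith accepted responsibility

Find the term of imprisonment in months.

Sentence: 159 months

Leadership role enhancement: +56 months
Offense while on release enhancement: +57 months
Use of a weapon enhancement: +10 months
Adjusted term: 39 months + 56 months + 57 months + 10 months = 162 months
Acceptance of responsibility reduction: 25% of 162 months = 40 months (rounded down)
After reduction: 162 − 40 = 122 months
Minimum 159 months: 122 months is below the minimum → 159 months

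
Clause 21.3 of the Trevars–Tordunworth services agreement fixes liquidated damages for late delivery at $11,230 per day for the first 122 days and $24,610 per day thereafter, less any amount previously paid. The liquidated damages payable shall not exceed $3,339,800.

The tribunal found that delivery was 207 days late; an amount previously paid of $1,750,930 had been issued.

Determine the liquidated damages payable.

First 122 days: 122 × $11,230 = $1,370,060
Remaining days: (207 − 122) × $24,610 = $2,091,850
Accrued per-day damages: $1,370,060 + $2,091,850 = $3,461,910
Less amount previously paid: $3,461,910 − $1,750,930 = $1,710,980
Cap at $3,339,800: $1,710,980 is within the cap, no reduction.

$1,710,980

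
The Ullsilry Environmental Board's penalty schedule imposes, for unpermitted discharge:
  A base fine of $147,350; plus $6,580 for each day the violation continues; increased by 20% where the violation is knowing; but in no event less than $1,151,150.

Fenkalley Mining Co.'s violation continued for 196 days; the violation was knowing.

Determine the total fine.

$1,724,436

Per-day component: 196 × $6,580 = $1,289,680
Base plus per-day: $147,350 + $1,289,680 = $1,437,030
Enhancement: 20% of $1,437,030 = $287,406
Enhanced fine: $1,437,030 + $287,406 = $1,724,436
Minimum $1,151,150: $1,724,436 meets the minimum, no increase.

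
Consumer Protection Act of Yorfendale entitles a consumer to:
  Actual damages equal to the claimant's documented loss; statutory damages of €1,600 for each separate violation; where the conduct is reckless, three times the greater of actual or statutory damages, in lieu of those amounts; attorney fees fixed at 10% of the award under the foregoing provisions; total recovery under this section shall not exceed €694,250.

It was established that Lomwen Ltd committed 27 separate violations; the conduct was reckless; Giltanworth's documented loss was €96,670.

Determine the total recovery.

€319,011

Statutory damages: 27 × €1,600 = €43,200
Greater of actual damages (€96,670) or statutory damages (€43,200): €96,670
Trebled: 3 × €96,670 = €290,010
Attorney fees: 10% of €290,010 = €29,001
Total before cap: €290,010 + €29,001 = €319,011
Cap at €694,250: €319,011 is within the cap, no reduction.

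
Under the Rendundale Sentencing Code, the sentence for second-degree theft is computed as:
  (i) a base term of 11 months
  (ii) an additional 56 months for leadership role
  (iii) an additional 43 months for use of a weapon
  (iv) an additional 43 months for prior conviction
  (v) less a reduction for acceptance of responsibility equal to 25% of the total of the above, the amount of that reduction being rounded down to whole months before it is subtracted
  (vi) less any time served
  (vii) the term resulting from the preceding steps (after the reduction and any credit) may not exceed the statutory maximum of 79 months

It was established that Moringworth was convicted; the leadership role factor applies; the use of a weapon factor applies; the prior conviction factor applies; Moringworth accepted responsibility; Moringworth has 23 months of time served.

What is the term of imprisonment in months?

Leadership role enhancement: +56 months
Use of a weapon enhancement: +43 months
Prior conviction enhancement: +43 months
Adjusted term: 11 months + 56 months + 43 months + 43 months = 153 months
Acceptance of responsibility reduction: 25% of 153 months = 38 months (rounded down)
After reduction: 153 − 38 = 115 months
Less time served: 115 months − 23 months = 92 months
Cap at 79 months: 92 months exceeds the cap → 79 months

79 months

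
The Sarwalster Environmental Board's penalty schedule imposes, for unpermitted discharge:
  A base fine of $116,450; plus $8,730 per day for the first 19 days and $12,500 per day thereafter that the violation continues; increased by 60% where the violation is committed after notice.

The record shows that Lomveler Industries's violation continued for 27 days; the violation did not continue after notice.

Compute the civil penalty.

$382,320

First 19 days: 19 × $8,730 = $165,870
Remaining days: (27 − 19) × $12,500 = $100,000
Per-day component: $165,870 + $100,000 = $265,870
Base plus per-day: $116,450 + $265,870 = $382,320
The violation did not continue after notice: no 60% increase.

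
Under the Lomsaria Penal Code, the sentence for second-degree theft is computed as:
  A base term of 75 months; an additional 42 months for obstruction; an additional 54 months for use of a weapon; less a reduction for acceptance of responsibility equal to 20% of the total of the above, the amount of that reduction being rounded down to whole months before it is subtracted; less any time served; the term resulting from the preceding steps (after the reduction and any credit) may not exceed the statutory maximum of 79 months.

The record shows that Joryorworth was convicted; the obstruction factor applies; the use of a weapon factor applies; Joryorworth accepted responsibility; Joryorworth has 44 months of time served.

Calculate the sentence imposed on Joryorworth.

79 months

Obstruction enhancement: +42 months
Use of a weapon enhancement: +54 months
Adjusted term: 75 months + 42 months + 54 months = 171 months
Acceptance of responsibility reduction: 20% of 171 months = 34 months (rounded down)
After reduction: 171 − 34 = 137 months
Less time served: 137 months − 44 months = 93 months
Cap at 79 months: 93 months exceeds the cap → 79 months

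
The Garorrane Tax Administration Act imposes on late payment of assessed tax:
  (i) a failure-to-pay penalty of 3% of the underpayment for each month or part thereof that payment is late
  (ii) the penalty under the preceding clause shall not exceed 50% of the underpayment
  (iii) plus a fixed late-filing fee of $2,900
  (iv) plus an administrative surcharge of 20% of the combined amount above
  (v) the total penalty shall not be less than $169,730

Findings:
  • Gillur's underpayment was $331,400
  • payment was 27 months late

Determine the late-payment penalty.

$202,320

Accrued rate: 3% × 27 = 81%, capped at 50% → 50%
Failure-to-pay penalty: 50% of $331,400 = $165,700
Penalty before surcharge: $165,700 + $2,900 = $168,600
Administrative surcharge: 20% of $168,600 = $33,720
Total penalty: $168,600 + $33,720 = $202,320
Minimum $169,730: $202,320 meets the minimum, no increase.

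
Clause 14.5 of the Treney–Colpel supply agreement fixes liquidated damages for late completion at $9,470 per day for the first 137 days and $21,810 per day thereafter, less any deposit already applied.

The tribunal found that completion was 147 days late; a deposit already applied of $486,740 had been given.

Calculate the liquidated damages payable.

First 137 days: 137 × $9,470 = $1,297,390
Remaining days: (147 − 137) × $21,810 = $218,100
Accrued per-day damages: $1,297,390 + $218,100 = $1,515,490
Less deposit already applied: $1,515,490 − $486,740 = $1,028,750

Liquidated damages: $1,028,750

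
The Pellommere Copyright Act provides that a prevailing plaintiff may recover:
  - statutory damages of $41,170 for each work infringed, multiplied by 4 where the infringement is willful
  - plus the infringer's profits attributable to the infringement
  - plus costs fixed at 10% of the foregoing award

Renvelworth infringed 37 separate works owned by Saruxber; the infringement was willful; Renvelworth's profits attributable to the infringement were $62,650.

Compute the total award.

$6,771,391

Statutory damages: 37 × $41,170 = $1,523,290
Multiplied by 4: 4 × $1,523,290 = $6,093,160
Combined award: $6,093,160 + $62,650 = $6,155,810
Costs: 10% of $6,155,810 = $615,581
Award plus costs: $6,155,810 + $615,581 = $6,771,391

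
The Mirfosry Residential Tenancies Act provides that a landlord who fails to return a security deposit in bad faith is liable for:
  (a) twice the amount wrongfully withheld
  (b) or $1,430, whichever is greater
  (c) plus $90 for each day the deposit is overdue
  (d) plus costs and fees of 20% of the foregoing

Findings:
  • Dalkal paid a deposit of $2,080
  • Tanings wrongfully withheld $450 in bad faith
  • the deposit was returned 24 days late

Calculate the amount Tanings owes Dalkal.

$4,308

Doubled: 2 × $450 = $900
Minimum $1,430: $900 is below the minimum → $1,430
Late-return penalty: 24 × $90 = $2,160
Damages plus late penalty: $1,430 + $2,160 = $3,590
Costs and fees: 20% of $3,590 = $718
Total recovery: $3,590 + $718 = $4,308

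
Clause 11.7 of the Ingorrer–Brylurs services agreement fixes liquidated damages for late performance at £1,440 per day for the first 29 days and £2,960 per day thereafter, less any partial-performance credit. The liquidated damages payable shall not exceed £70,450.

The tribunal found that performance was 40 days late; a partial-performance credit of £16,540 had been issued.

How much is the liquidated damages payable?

First 29 days: 29 × £1,440 = £41,760
Remaining days: (40 − 29) × £2,960 = £32,560
Accrued per-day damages: £41,760 + £32,560 = £74,320
Less partial-performance credit: £74,320 − £16,540 = £57,780
Cap at £70,450: £57,780 is within the cap, no reduction.

£57,780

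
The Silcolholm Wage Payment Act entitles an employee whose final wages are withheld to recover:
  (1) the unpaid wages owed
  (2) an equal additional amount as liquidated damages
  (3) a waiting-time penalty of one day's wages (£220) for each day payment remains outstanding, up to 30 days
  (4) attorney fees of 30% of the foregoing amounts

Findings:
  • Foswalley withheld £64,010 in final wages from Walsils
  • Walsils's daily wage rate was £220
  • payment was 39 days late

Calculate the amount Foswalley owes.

Liquidated damages (equal amount): £64,010
Penalty days: min(39, 30) = 30
Waiting-time penalty: 30 × £220 = £6,600
Subtotal: £64,010 + £64,010 + £6,600 = £134,620
Attorney fees: 30% of £134,620 = £40,386
Total award: £134,620 + £40,386 = £175,006

£175,006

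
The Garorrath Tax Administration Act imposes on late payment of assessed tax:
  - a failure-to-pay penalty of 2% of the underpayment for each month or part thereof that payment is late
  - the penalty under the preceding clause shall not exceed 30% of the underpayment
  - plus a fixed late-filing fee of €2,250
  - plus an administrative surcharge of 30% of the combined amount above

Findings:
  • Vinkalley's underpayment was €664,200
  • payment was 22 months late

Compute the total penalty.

€261,963

Accrued rate: 2% × 22 = 44%, capped at 30% → 30%
Failure-to-pay penalty: 30% of €664,200 = €199,260
Penalty before surcharge: €199,260 + €2,250 = €201,510
Administrative surcharge: 30% of €201,510 = €60,453
Total penalty: €201,510 + €60,453 = €261,963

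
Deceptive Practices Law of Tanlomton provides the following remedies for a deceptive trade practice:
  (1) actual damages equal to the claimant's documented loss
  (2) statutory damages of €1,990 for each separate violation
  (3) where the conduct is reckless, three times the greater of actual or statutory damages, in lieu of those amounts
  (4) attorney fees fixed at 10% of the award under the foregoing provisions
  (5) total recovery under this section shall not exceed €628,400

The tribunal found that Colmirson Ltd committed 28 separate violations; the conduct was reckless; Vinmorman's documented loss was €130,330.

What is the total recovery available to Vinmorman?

Statutory damages: 28 × €1,990 = €55,720
Greater of actual damages (€130,330) or statutory damages (€55,720): €130,330
Trebled: 3 × €130,330 = €390,990
Attorney fees: 10% of €390,990 = €39,099
Total before cap: €390,990 + €39,099 = €430,089
Cap at €628,400: €430,089 is within the cap, no reduction.

€430,089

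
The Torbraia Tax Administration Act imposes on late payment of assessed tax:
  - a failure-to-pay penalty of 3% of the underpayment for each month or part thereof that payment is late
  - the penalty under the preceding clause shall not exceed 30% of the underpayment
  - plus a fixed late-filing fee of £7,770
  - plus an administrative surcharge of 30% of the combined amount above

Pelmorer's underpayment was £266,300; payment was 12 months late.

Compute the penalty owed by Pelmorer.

£113,958

Accrued rate: 3% × 12 = 36%, capped at 30% → 30%
Failure-to-pay penalty: 30% of £266,300 = £79,890
Penalty before surcharge: £79,890 + £7,770 = £87,660
Administrative surcharge: 30% of £87,660 = £26,298
Total penalty: £87,660 + £26,298 = £113,958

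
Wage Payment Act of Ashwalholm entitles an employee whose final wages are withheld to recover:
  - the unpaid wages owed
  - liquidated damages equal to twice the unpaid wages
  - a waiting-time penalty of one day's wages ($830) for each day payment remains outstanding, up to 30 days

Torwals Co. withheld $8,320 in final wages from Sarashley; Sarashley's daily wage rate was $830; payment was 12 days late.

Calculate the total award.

$34,920

Doubled: 2 × $8,320 = $16,640
Penalty days: min(12, 30) = 12
Waiting-time penalty: 12 × $830 = $9,960
Total award: $8,320 + $16,640 + $9,960 = $34,920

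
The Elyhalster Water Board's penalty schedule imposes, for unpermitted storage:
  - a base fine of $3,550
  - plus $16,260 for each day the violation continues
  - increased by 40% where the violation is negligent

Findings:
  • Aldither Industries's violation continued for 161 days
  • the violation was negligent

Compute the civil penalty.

$3,669,974

Per-day component: 161 × $16,260 = $2,617,860
Base plus per-day: $3,550 + $2,617,860 = $2,621,410
Enhancement: 40% of $2,621,410 = $1,048,564
Enhanced fine: $2,621,410 + $1,048,564 = $3,669,974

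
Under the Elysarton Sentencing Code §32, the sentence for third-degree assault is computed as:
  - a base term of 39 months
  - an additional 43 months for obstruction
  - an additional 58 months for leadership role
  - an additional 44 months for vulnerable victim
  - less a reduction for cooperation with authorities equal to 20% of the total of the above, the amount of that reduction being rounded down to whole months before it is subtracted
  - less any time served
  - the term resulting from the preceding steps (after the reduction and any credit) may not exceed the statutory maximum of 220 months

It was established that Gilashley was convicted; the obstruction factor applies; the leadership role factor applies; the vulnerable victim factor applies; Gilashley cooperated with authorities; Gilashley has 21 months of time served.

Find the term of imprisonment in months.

Obstruction enhancement: +43 months
Leadership role enhancement: +58 months
Vulnerable victim enhancement: +44 months
Adjusted term: 39 months + 43 months + 58 months + 44 months = 184 months
Cooperation with authorities reduction: 20% of 184 months = 36 months (rounded down)
After reduction: 184 − 36 = 148 months
Less time served: 148 months − 21 months = 127 months
Cap at 220 months: 127 months is within the cap, no reduction.

127 months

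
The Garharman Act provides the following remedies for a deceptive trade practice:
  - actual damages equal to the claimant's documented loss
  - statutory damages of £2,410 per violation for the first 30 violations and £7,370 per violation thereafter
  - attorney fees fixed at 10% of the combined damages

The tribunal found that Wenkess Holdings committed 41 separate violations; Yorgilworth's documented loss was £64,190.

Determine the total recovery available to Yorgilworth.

£239,316

First 30 violations: 30 × £2,410 = £72,300
Remaining violations: (41 − 30) × £7,370 = £81,070
Statutory damages: £72,300 + £81,070 = £153,370
Combined damages: £64,190 + £153,370 = £217,560
Attorney fees: 10% of £217,560 = £21,756
Total recovery: £217,560 + £21,756 = £239,316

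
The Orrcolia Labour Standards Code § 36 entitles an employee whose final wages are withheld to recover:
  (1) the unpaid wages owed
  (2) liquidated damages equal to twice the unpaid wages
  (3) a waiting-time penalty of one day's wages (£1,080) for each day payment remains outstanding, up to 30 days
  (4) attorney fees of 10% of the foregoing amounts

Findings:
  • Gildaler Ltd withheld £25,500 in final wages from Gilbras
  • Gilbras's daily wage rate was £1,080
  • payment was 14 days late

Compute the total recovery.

£100,782

Doubled: 2 × £25,500 = £51,000
Penalty days: min(14, 30) = 14
Waiting-time penalty: 14 × £1,080 = £15,120
Subtotal: £25,500 + £51,000 + £15,120 = £91,620
Attorney fees: 10% of £91,620 = £9,162
Total award: £91,620 + £9,162 = £100,782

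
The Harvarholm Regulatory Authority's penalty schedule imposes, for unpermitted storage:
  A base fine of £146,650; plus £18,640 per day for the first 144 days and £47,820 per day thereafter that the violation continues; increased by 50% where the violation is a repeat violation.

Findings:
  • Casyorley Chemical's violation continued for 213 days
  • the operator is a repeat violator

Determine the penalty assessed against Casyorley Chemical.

£9,195,585

First 144 days: 144 × £18,640 = £2,684,160
Remaining days: (213 − 144) × £47,820 = £3,299,580
Per-day component: £2,684,160 + £3,299,580 = £5,983,740
Base plus per-day: £146,650 + £5,983,740 = £6,130,390
Enhancement: 50% of £6,130,390 = £3,065,195
Enhanced fine: £6,130,390 + £3,065,195 = £9,195,585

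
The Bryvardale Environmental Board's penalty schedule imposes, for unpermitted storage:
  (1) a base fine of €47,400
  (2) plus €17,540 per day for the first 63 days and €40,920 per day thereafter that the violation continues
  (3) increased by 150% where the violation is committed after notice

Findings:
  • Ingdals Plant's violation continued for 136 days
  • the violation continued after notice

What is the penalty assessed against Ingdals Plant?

First 63 days: 63 × €17,540 = €1,105,020
Remaining days: (136 − 63) × €40,920 = €2,987,160
Per-day component: €1,105,020 + €2,987,160 = €4,092,180
Base plus per-day: €47,400 + €4,092,180 = €4,139,580
Enhancement: 150% of €4,139,580 = €6,209,370
Enhanced fine: €4,139,580 + €6,209,370 = €10,348,950

€10,348,950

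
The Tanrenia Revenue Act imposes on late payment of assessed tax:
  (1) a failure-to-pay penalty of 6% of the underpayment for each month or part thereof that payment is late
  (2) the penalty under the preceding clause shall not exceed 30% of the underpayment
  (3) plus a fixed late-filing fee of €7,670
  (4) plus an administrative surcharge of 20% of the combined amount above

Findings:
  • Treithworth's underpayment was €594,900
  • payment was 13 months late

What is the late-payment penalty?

€223,368

Accrued rate: 6% × 13 = 78%, capped at 30% → 30%
Failure-to-pay penalty: 30% of €594,900 = €178,470
Penalty before surcharge: €178,470 + €7,670 = €186,140
Administrative surcharge: 20% of €186,140 = €37,228
Total penalty: €186,140 + €37,228 = €223,368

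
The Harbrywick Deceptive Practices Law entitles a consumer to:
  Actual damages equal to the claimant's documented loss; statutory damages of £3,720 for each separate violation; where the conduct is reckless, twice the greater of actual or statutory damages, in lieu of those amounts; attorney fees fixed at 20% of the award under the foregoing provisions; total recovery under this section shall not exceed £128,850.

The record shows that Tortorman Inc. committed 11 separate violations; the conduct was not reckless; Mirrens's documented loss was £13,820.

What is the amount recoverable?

Statutory damages: 11 × £3,720 = £40,920
Conduct not reckless: the in-lieu enhancement does not apply.
Actual plus statutory damages: £13,820 + £40,920 = £54,740
Attorney fees: 20% of £54,740 = £10,948
Total before cap: £54,740 + £10,948 = £65,688
Cap at £128,850: £65,688 is within the cap, no reduction.

£65,688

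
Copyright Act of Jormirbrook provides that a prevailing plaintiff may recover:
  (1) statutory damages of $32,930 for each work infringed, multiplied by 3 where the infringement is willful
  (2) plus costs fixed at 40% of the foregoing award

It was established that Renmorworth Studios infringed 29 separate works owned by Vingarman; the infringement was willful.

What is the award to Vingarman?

Statutory damages: 29 × $32,930 = $954,970
Trebled: 3 × $954,970 = $2,864,910
Costs: 40% of $2,864,910 = $1,145,964
Award plus costs: $2,864,910 + $1,145,964 = $4,010,874

Award: $4,010,874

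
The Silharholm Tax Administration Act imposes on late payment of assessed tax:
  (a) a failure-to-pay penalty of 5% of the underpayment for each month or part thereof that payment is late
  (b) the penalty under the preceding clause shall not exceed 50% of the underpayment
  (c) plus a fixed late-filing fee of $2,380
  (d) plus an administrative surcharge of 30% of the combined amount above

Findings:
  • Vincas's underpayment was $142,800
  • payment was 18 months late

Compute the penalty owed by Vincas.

Accrued rate: 5% × 18 = 90%, capped at 50% → 50%
Failure-to-pay penalty: 50% of $142,800 = $71,400
Penalty before surcharge: $71,400 + $2,380 = $73,780
Administrative surcharge: 30% of $73,780 = $22,134
Total penalty: $73,780 + $22,134 = $95,914

$95,914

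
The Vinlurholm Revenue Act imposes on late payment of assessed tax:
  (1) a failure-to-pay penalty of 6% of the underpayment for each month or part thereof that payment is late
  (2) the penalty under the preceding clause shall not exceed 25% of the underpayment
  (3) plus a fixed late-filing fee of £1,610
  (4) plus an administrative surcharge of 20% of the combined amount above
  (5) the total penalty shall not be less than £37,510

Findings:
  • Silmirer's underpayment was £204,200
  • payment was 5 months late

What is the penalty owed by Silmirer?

Accrued rate: 6% × 5 = 30%, capped at 25% → 25%
Failure-to-pay penalty: 25% of £204,200 = £51,050
Penalty before surcharge: £51,050 + £1,610 = £52,660
Administrative surcharge: 20% of £52,660 = £10,532
Total penalty: £52,660 + £10,532 = £63,192
Minimum £37,510: £63,192 meets the minimum, no increase.

£63,192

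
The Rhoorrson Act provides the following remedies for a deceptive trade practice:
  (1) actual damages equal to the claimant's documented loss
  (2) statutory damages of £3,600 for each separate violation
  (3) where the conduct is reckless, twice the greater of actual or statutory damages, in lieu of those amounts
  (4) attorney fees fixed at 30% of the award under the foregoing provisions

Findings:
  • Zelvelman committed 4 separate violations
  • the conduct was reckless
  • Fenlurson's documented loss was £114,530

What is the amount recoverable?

£297,778

Statutory damages: 4 × £3,600 = £14,400
Greater of actual damages (£114,530) or statutory damages (£14,400): £114,530
Doubled: 2 × £114,530 = £229,060
Attorney fees: 30% of £229,060 = £68,718
Total recovery: £229,060 + £68,718 = £297,778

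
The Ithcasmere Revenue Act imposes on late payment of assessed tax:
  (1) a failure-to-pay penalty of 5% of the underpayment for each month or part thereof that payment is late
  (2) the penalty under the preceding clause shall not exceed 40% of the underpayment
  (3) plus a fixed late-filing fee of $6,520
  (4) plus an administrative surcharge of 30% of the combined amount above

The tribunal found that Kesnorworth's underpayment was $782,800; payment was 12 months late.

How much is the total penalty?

$415,532

Accrued rate: 5% × 12 = 60%, capped at 40% → 40%
Failure-to-pay penalty: 40% of $782,800 = $313,120
Penalty before surcharge: $313,120 + $6,520 = $319,640
Administrative surcharge: 30% of $319,640 = $95,892
Total penalty: $319,640 + $95,892 = $415,532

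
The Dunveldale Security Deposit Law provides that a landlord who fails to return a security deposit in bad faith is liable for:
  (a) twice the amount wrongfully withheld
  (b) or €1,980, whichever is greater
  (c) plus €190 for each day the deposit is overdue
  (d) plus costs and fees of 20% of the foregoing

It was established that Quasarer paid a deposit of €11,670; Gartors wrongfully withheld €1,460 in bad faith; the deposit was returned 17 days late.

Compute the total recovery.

€7,380

Doubled: 2 × €1,460 = €2,920
Minimum €1,980: €2,920 meets the minimum, no increase.
Late-return penalty: 17 × €190 = €3,230
Damages plus late penalty: €2,920 + €3,230 = €6,150
Costs and fees: 20% of €6,150 = €1,230
Total recovery: €6,150 + €1,230 = €7,380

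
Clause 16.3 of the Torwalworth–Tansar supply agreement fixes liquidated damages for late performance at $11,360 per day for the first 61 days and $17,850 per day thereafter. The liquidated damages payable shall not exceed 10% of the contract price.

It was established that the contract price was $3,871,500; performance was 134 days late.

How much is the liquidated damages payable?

First 61 days: 61 × $11,360 = $692,960
Remaining days: (134 − 61) × $17,850 = $1,303,050
Accrued per-day damages: $692,960 + $1,303,050 = $1,996,010
Cap: 10% of $3,871,500 = $387,150
Cap at $387,150: $1,996,010 exceeds the cap → $387,150

Liquidated damages: $387,150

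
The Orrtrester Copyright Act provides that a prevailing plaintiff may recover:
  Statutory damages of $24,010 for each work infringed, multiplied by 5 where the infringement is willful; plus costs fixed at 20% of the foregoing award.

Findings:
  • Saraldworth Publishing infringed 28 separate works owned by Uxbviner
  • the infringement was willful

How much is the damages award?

Statutory damages: 28 × $24,010 = $672,280
Multiplied by 5: 5 × $672,280 = $3,361,400
Costs: 20% of $3,361,400 = $672,280
Award plus costs: $3,361,400 + $672,280 = $4,033,680

$4,033,680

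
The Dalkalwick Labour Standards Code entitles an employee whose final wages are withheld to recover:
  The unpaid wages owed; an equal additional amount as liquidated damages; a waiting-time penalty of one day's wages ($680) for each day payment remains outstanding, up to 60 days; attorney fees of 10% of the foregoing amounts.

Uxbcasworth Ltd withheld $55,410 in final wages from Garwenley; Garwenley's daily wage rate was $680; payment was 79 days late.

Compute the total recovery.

Liquidated damages (equal amount): $55,410
Penalty days: min(79, 60) = 60
Waiting-time penalty: 60 × $680 = $40,800
Subtotal: $55,410 + $55,410 + $40,800 = $151,620
Attorney fees: 10% of $151,620 = $15,162
Total award: $151,620 + $15,162 = $166,782

Total award: $166,782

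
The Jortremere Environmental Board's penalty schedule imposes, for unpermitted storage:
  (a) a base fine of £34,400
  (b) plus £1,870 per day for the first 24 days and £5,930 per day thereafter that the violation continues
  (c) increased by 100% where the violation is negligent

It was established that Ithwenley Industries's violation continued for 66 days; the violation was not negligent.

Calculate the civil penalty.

First 24 days: 24 × £1,870 = £44,880
Remaining days: (66 − 24) × £5,930 = £249,060
Per-day component: £44,880 + £249,060 = £293,940
Base plus per-day: £34,400 + £293,940 = £328,340
The violation was not negligent: no 100% increase.

£328,340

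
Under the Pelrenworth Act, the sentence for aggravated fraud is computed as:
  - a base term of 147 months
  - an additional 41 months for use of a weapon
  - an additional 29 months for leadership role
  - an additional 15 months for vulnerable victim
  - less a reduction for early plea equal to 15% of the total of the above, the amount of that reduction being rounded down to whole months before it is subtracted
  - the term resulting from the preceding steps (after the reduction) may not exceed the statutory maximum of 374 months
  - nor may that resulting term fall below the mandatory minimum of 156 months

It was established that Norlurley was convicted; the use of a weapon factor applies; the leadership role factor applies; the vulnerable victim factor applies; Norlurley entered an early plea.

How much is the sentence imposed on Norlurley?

Use of a weapon enhancement: +41 months
Leadership role enhancement: +29 months
Vulnerable victim enhancement: +15 months
Adjusted term: 147 months + 41 months + 29 months + 15 months = 232 months
Early plea reduction: 15% of 232 months = 34 months (rounded down)
After reduction: 232 − 34 = 198 months
Cap at 374 months: 198 months is within the cap, no reduction.
Minimum 156 months: 198 months meets the minimum, no increase.

198 months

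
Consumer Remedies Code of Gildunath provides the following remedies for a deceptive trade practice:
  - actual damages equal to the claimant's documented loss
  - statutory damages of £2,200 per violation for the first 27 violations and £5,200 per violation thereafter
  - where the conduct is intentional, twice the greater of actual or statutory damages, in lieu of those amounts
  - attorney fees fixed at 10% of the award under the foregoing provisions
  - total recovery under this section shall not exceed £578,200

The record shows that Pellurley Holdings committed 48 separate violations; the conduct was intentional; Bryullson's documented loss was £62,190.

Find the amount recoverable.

£370,920

First 27 violations: 27 × £2,200 = £59,400
Remaining violations: (48 − 27) × £5,200 = £109,200
Statutory damages: £59,400 + £109,200 = £168,600
Greater of actual damages (£62,190) or statutory damages (£168,600): £168,600
Doubled: 2 × £168,600 = £337,200
Attorney fees: 10% of £337,200 = £33,720
Total before cap: £337,200 + £33,720 = £370,920
Cap at £578,200: £370,920 is within the cap, no reduction.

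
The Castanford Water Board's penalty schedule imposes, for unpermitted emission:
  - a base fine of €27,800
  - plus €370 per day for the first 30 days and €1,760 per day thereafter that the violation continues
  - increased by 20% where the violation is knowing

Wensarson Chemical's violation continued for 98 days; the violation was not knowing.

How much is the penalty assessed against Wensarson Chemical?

Civil penalty: €158,580

First 30 days: 30 × €370 = €11,100
Remaining days: (98 − 30) × €1,760 = €119,680
Per-day component: €11,100 + €119,680 = €130,780
Base plus per-day: €27,800 + €130,780 = €158,580
The violation was not knowing: no 20% increase.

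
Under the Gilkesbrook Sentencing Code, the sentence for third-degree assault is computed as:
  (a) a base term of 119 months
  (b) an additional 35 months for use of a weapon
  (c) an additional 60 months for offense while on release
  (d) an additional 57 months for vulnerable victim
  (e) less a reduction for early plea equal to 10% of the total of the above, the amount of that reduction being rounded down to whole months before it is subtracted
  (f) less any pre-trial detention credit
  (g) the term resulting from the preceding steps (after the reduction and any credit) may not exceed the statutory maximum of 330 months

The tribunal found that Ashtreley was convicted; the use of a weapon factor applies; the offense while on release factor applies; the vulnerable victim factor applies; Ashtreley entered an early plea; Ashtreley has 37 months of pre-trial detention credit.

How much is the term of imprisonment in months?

Sentence: 207 months

Use of a weapon enhancement: +35 months
Offense while on release enhancement: +60 months
Vulnerable victim enhancement: +57 months
Adjusted term: 119 months + 35 months + 60 months + 57 months = 271 months
Early plea reduction: 10% of 271 months = 27 months (rounded down)
After reduction: 271 − 27 = 244 months
Less pre-trial detention credit: 244 months − 37 months = 207 months
Cap at 330 months: 207 months is within the cap, no reduction.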